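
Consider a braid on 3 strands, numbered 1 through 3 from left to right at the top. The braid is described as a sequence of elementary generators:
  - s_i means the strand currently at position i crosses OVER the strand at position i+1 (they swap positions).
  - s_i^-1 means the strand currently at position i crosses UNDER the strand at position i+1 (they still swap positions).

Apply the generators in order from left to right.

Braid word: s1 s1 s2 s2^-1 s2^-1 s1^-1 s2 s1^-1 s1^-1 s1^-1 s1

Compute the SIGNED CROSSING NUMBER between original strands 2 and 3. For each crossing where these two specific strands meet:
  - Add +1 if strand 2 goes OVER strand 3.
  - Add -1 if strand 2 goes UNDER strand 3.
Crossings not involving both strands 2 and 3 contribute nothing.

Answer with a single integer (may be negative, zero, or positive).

Gen 1: crossing 1x2. Both 2&3? no. Sum: 0
Gen 2: crossing 2x1. Both 2&3? no. Sum: 0
Gen 3: 2 over 3. Both 2&3? yes. Contrib: +1. Sum: 1
Gen 4: 3 under 2. Both 2&3? yes. Contrib: +1. Sum: 2
Gen 5: 2 under 3. Both 2&3? yes. Contrib: -1. Sum: 1
Gen 6: crossing 1x3. Both 2&3? no. Sum: 1
Gen 7: crossing 1x2. Both 2&3? no. Sum: 1
Gen 8: 3 under 2. Both 2&3? yes. Contrib: +1. Sum: 2
Gen 9: 2 under 3. Both 2&3? yes. Contrib: -1. Sum: 1
Gen 10: 3 under 2. Both 2&3? yes. Contrib: +1. Sum: 2
Gen 11: 2 over 3. Both 2&3? yes. Contrib: +1. Sum: 3

Answer: 3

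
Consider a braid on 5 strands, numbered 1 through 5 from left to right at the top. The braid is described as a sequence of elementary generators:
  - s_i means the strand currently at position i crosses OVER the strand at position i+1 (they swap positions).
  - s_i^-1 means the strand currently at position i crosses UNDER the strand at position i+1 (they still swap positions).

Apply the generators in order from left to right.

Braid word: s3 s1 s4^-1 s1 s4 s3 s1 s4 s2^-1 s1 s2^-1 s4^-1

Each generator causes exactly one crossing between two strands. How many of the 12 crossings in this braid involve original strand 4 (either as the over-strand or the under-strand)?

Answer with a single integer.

Answer: 4

Derivation:
Gen 1: crossing 3x4. Involves strand 4? yes. Count so far: 1
Gen 2: crossing 1x2. Involves strand 4? no. Count so far: 1
Gen 3: crossing 3x5. Involves strand 4? no. Count so far: 1
Gen 4: crossing 2x1. Involves strand 4? no. Count so far: 1
Gen 5: crossing 5x3. Involves strand 4? no. Count so far: 1
Gen 6: crossing 4x3. Involves strand 4? yes. Count so far: 2
Gen 7: crossing 1x2. Involves strand 4? no. Count so far: 2
Gen 8: crossing 4x5. Involves strand 4? yes. Count so far: 3
Gen 9: crossing 1x3. Involves strand 4? no. Count so far: 3
Gen 10: crossing 2x3. Involves strand 4? no. Count so far: 3
Gen 11: crossing 2x1. Involves strand 4? no. Count so far: 3
Gen 12: crossing 5x4. Involves strand 4? yes. Count so far: 4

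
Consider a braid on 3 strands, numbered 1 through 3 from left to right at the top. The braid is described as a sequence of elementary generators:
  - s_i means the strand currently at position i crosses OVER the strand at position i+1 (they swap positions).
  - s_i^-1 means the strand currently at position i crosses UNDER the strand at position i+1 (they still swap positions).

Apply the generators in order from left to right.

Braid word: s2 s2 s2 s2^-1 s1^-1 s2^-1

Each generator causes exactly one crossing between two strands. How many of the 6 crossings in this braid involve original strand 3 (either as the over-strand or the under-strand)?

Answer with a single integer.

Answer: 5

Derivation:
Gen 1: crossing 2x3. Involves strand 3? yes. Count so far: 1
Gen 2: crossing 3x2. Involves strand 3? yes. Count so far: 2
Gen 3: crossing 2x3. Involves strand 3? yes. Count so far: 3
Gen 4: crossing 3x2. Involves strand 3? yes. Count so far: 4
Gen 5: crossing 1x2. Involves strand 3? no. Count so far: 4
Gen 6: crossing 1x3. Involves strand 3? yes. Count so far: 5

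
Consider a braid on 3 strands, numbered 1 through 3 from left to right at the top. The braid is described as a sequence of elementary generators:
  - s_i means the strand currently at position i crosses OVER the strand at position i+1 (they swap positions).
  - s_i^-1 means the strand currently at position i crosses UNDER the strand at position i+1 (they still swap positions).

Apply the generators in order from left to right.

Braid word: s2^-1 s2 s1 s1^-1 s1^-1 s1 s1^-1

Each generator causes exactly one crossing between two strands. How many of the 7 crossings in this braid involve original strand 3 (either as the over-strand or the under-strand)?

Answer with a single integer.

Gen 1: crossing 2x3. Involves strand 3? yes. Count so far: 1
Gen 2: crossing 3x2. Involves strand 3? yes. Count so far: 2
Gen 3: crossing 1x2. Involves strand 3? no. Count so far: 2
Gen 4: crossing 2x1. Involves strand 3? no. Count so far: 2
Gen 5: crossing 1x2. Involves strand 3? no. Count so far: 2
Gen 6: crossing 2x1. Involves strand 3? no. Count so far: 2
Gen 7: crossing 1x2. Involves strand 3? no. Count so far: 2

Answer: 2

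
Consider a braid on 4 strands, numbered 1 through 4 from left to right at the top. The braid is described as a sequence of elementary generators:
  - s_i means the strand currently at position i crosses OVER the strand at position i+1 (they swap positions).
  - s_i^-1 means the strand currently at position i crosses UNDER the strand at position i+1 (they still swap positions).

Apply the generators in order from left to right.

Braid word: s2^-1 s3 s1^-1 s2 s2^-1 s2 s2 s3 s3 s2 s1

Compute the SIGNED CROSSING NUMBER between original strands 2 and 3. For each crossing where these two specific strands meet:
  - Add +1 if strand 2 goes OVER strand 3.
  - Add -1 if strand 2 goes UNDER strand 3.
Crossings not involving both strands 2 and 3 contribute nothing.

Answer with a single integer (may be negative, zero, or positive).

Answer: -1

Derivation:
Gen 1: 2 under 3. Both 2&3? yes. Contrib: -1. Sum: -1
Gen 2: crossing 2x4. Both 2&3? no. Sum: -1
Gen 3: crossing 1x3. Both 2&3? no. Sum: -1
Gen 4: crossing 1x4. Both 2&3? no. Sum: -1
Gen 5: crossing 4x1. Both 2&3? no. Sum: -1
Gen 6: crossing 1x4. Both 2&3? no. Sum: -1
Gen 7: crossing 4x1. Both 2&3? no. Sum: -1
Gen 8: crossing 4x2. Both 2&3? no. Sum: -1
Gen 9: crossing 2x4. Both 2&3? no. Sum: -1
Gen 10: crossing 1x4. Both 2&3? no. Sum: -1
Gen 11: crossing 3x4. Both 2&3? no. Sum: -1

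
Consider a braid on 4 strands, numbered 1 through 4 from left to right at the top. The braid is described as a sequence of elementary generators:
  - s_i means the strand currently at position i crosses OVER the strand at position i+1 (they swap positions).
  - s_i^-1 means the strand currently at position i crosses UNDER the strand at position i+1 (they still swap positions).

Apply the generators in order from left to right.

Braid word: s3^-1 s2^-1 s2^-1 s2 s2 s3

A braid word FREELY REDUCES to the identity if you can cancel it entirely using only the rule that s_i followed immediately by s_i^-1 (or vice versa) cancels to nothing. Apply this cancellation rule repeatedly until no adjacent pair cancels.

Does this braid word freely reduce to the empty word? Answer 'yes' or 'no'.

Answer: yes

Derivation:
Gen 1 (s3^-1): push. Stack: [s3^-1]
Gen 2 (s2^-1): push. Stack: [s3^-1 s2^-1]
Gen 3 (s2^-1): push. Stack: [s3^-1 s2^-1 s2^-1]
Gen 4 (s2): cancels prior s2^-1. Stack: [s3^-1 s2^-1]
Gen 5 (s2): cancels prior s2^-1. Stack: [s3^-1]
Gen 6 (s3): cancels prior s3^-1. Stack: []
Reduced word: (empty)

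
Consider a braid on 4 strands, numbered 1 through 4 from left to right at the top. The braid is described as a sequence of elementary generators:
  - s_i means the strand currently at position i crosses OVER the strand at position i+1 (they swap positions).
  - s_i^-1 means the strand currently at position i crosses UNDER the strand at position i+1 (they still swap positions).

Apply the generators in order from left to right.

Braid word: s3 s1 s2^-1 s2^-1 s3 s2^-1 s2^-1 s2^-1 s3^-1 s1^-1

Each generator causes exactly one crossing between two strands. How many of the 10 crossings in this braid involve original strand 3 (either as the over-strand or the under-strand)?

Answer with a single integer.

Answer: 6

Derivation:
Gen 1: crossing 3x4. Involves strand 3? yes. Count so far: 1
Gen 2: crossing 1x2. Involves strand 3? no. Count so far: 1
Gen 3: crossing 1x4. Involves strand 3? no. Count so far: 1
Gen 4: crossing 4x1. Involves strand 3? no. Count so far: 1
Gen 5: crossing 4x3. Involves strand 3? yes. Count so far: 2
Gen 6: crossing 1x3. Involves strand 3? yes. Count so far: 3
Gen 7: crossing 3x1. Involves strand 3? yes. Count so far: 4
Gen 8: crossing 1x3. Involves strand 3? yes. Count so far: 5
Gen 9: crossing 1x4. Involves strand 3? no. Count so far: 5
Gen 10: crossing 2x3. Involves strand 3? yes. Count so far: 6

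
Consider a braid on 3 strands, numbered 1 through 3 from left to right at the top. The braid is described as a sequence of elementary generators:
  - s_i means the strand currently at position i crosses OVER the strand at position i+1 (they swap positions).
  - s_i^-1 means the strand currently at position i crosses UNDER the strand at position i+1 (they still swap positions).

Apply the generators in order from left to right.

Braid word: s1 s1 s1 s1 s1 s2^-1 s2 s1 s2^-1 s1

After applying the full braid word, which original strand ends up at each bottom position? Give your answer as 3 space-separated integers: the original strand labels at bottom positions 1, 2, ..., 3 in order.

Gen 1 (s1): strand 1 crosses over strand 2. Perm now: [2 1 3]
Gen 2 (s1): strand 2 crosses over strand 1. Perm now: [1 2 3]
Gen 3 (s1): strand 1 crosses over strand 2. Perm now: [2 1 3]
Gen 4 (s1): strand 2 crosses over strand 1. Perm now: [1 2 3]
Gen 5 (s1): strand 1 crosses over strand 2. Perm now: [2 1 3]
Gen 6 (s2^-1): strand 1 crosses under strand 3. Perm now: [2 3 1]
Gen 7 (s2): strand 3 crosses over strand 1. Perm now: [2 1 3]
Gen 8 (s1): strand 2 crosses over strand 1. Perm now: [1 2 3]
Gen 9 (s2^-1): strand 2 crosses under strand 3. Perm now: [1 3 2]
Gen 10 (s1): strand 1 crosses over strand 3. Perm now: [3 1 2]

Answer: 3 1 2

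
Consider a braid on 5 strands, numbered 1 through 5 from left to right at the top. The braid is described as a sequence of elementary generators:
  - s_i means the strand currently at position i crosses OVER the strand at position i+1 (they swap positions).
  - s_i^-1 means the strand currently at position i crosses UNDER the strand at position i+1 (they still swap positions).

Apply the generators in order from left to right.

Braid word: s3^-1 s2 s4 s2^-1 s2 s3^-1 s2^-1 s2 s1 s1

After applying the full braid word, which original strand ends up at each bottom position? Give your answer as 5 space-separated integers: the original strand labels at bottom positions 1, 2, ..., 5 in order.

Gen 1 (s3^-1): strand 3 crosses under strand 4. Perm now: [1 2 4 3 5]
Gen 2 (s2): strand 2 crosses over strand 4. Perm now: [1 4 2 3 5]
Gen 3 (s4): strand 3 crosses over strand 5. Perm now: [1 4 2 5 3]
Gen 4 (s2^-1): strand 4 crosses under strand 2. Perm now: [1 2 4 5 3]
Gen 5 (s2): strand 2 crosses over strand 4. Perm now: [1 4 2 5 3]
Gen 6 (s3^-1): strand 2 crosses under strand 5. Perm now: [1 4 5 2 3]
Gen 7 (s2^-1): strand 4 crosses under strand 5. Perm now: [1 5 4 2 3]
Gen 8 (s2): strand 5 crosses over strand 4. Perm now: [1 4 5 2 3]
Gen 9 (s1): strand 1 crosses over strand 4. Perm now: [4 1 5 2 3]
Gen 10 (s1): strand 4 crosses over strand 1. Perm now: [1 4 5 2 3]

Answer: 1 4 5 2 3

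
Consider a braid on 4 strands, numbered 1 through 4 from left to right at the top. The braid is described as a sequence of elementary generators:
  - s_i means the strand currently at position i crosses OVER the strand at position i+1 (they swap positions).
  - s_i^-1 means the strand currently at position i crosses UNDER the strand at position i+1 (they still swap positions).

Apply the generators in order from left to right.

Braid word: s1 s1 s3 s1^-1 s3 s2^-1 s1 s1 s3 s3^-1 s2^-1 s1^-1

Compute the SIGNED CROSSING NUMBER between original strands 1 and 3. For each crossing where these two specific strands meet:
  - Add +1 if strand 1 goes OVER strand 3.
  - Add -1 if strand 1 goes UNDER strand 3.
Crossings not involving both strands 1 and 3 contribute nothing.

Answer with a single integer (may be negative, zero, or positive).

Answer: 0

Derivation:
Gen 1: crossing 1x2. Both 1&3? no. Sum: 0
Gen 2: crossing 2x1. Both 1&3? no. Sum: 0
Gen 3: crossing 3x4. Both 1&3? no. Sum: 0
Gen 4: crossing 1x2. Both 1&3? no. Sum: 0
Gen 5: crossing 4x3. Both 1&3? no. Sum: 0
Gen 6: 1 under 3. Both 1&3? yes. Contrib: -1. Sum: -1
Gen 7: crossing 2x3. Both 1&3? no. Sum: -1
Gen 8: crossing 3x2. Both 1&3? no. Sum: -1
Gen 9: crossing 1x4. Both 1&3? no. Sum: -1
Gen 10: crossing 4x1. Both 1&3? no. Sum: -1
Gen 11: 3 under 1. Both 1&3? yes. Contrib: +1. Sum: 0
Gen 12: crossing 2x1. Both 1&3? no. Sum: 0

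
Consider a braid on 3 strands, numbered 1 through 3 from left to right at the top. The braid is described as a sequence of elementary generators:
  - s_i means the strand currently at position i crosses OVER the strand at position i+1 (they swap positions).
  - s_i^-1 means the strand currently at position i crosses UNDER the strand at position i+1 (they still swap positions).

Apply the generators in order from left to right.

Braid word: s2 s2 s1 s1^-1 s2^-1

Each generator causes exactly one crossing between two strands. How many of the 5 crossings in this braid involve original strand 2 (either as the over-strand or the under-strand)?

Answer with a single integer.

Answer: 5

Derivation:
Gen 1: crossing 2x3. Involves strand 2? yes. Count so far: 1
Gen 2: crossing 3x2. Involves strand 2? yes. Count so far: 2
Gen 3: crossing 1x2. Involves strand 2? yes. Count so far: 3
Gen 4: crossing 2x1. Involves strand 2? yes. Count so far: 4
Gen 5: crossing 2x3. Involves strand 2? yes. Count so far: 5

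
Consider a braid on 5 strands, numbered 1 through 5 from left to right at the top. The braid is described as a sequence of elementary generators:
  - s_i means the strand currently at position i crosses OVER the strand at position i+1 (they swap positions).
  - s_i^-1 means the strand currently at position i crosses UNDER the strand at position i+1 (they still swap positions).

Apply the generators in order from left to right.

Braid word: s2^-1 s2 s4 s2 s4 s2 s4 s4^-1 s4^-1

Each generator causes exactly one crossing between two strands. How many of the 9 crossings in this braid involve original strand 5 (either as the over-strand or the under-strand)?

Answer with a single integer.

Gen 1: crossing 2x3. Involves strand 5? no. Count so far: 0
Gen 2: crossing 3x2. Involves strand 5? no. Count so far: 0
Gen 3: crossing 4x5. Involves strand 5? yes. Count so far: 1
Gen 4: crossing 2x3. Involves strand 5? no. Count so far: 1
Gen 5: crossing 5x4. Involves strand 5? yes. Count so far: 2
Gen 6: crossing 3x2. Involves strand 5? no. Count so far: 2
Gen 7: crossing 4x5. Involves strand 5? yes. Count so far: 3
Gen 8: crossing 5x4. Involves strand 5? yes. Count so far: 4
Gen 9: crossing 4x5. Involves strand 5? yes. Count so far: 5

Answer: 5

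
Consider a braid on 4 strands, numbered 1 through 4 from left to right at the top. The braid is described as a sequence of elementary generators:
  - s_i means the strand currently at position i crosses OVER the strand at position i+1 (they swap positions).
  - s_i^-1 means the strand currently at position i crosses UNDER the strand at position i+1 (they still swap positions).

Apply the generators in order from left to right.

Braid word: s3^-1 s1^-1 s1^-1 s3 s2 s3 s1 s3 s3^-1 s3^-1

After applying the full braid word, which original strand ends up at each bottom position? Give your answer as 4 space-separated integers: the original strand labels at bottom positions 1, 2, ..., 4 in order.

Answer: 3 1 2 4

Derivation:
Gen 1 (s3^-1): strand 3 crosses under strand 4. Perm now: [1 2 4 3]
Gen 2 (s1^-1): strand 1 crosses under strand 2. Perm now: [2 1 4 3]
Gen 3 (s1^-1): strand 2 crosses under strand 1. Perm now: [1 2 4 3]
Gen 4 (s3): strand 4 crosses over strand 3. Perm now: [1 2 3 4]
Gen 5 (s2): strand 2 crosses over strand 3. Perm now: [1 3 2 4]
Gen 6 (s3): strand 2 crosses over strand 4. Perm now: [1 3 4 2]
Gen 7 (s1): strand 1 crosses over strand 3. Perm now: [3 1 4 2]
Gen 8 (s3): strand 4 crosses over strand 2. Perm now: [3 1 2 4]
Gen 9 (s3^-1): strand 2 crosses under strand 4. Perm now: [3 1 4 2]
Gen 10 (s3^-1): strand 4 crosses under strand 2. Perm now: [3 1 2 4]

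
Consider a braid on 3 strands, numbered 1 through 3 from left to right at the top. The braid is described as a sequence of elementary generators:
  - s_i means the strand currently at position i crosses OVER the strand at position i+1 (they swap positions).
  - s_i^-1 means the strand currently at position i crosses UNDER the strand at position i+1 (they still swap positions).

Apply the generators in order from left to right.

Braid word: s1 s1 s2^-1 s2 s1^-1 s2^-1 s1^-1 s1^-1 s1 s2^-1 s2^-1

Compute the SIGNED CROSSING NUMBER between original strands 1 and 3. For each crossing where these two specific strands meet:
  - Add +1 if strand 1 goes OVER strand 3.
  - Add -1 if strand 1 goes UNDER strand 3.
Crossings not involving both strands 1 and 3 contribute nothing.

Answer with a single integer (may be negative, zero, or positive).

Gen 1: crossing 1x2. Both 1&3? no. Sum: 0
Gen 2: crossing 2x1. Both 1&3? no. Sum: 0
Gen 3: crossing 2x3. Both 1&3? no. Sum: 0
Gen 4: crossing 3x2. Both 1&3? no. Sum: 0
Gen 5: crossing 1x2. Both 1&3? no. Sum: 0
Gen 6: 1 under 3. Both 1&3? yes. Contrib: -1. Sum: -1
Gen 7: crossing 2x3. Both 1&3? no. Sum: -1
Gen 8: crossing 3x2. Both 1&3? no. Sum: -1
Gen 9: crossing 2x3. Both 1&3? no. Sum: -1
Gen 10: crossing 2x1. Both 1&3? no. Sum: -1
Gen 11: crossing 1x2. Both 1&3? no. Sum: -1

Answer: -1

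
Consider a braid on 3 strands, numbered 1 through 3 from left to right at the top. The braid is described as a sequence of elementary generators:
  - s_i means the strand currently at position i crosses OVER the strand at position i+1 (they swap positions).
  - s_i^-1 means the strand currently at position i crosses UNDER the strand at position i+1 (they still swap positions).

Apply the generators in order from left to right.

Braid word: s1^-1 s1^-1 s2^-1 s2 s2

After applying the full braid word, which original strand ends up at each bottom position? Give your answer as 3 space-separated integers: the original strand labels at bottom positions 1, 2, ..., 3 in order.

Answer: 1 3 2

Derivation:
Gen 1 (s1^-1): strand 1 crosses under strand 2. Perm now: [2 1 3]
Gen 2 (s1^-1): strand 2 crosses under strand 1. Perm now: [1 2 3]
Gen 3 (s2^-1): strand 2 crosses under strand 3. Perm now: [1 3 2]
Gen 4 (s2): strand 3 crosses over strand 2. Perm now: [1 2 3]
Gen 5 (s2): strand 2 crosses over strand 3. Perm now: [1 3 2]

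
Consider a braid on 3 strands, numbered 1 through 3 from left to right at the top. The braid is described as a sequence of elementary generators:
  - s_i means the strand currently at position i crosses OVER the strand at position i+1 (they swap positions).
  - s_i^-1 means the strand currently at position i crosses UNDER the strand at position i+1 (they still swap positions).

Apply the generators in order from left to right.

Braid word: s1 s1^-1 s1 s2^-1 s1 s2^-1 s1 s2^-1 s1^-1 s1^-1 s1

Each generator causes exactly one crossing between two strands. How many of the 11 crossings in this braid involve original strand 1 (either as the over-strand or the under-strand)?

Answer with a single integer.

Gen 1: crossing 1x2. Involves strand 1? yes. Count so far: 1
Gen 2: crossing 2x1. Involves strand 1? yes. Count so far: 2
Gen 3: crossing 1x2. Involves strand 1? yes. Count so far: 3
Gen 4: crossing 1x3. Involves strand 1? yes. Count so far: 4
Gen 5: crossing 2x3. Involves strand 1? no. Count so far: 4
Gen 6: crossing 2x1. Involves strand 1? yes. Count so far: 5
Gen 7: crossing 3x1. Involves strand 1? yes. Count so far: 6
Gen 8: crossing 3x2. Involves strand 1? no. Count so far: 6
Gen 9: crossing 1x2. Involves strand 1? yes. Count so far: 7
Gen 10: crossing 2x1. Involves strand 1? yes. Count so far: 8
Gen 11: crossing 1x2. Involves strand 1? yes. Count so far: 9

Answer: 9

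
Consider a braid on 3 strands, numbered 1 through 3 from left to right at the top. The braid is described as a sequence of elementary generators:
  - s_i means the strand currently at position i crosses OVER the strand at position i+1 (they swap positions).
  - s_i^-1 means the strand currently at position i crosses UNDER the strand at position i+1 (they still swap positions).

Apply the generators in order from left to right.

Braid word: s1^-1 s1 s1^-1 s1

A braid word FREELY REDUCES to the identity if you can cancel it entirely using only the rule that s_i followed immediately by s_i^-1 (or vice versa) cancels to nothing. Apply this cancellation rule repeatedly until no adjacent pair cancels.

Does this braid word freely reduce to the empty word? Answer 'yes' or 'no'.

Gen 1 (s1^-1): push. Stack: [s1^-1]
Gen 2 (s1): cancels prior s1^-1. Stack: []
Gen 3 (s1^-1): push. Stack: [s1^-1]
Gen 4 (s1): cancels prior s1^-1. Stack: []
Reduced word: (empty)

Answer: yes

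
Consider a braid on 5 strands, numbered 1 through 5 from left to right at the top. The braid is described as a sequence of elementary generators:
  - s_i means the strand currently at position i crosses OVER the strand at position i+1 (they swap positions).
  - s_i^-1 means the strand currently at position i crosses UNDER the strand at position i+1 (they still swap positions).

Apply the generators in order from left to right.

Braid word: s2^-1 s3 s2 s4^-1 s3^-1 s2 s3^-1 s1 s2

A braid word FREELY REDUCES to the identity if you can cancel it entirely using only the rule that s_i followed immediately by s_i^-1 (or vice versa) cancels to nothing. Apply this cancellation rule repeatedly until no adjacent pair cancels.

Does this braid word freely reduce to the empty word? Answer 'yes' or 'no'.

Answer: no

Derivation:
Gen 1 (s2^-1): push. Stack: [s2^-1]
Gen 2 (s3): push. Stack: [s2^-1 s3]
Gen 3 (s2): push. Stack: [s2^-1 s3 s2]
Gen 4 (s4^-1): push. Stack: [s2^-1 s3 s2 s4^-1]
Gen 5 (s3^-1): push. Stack: [s2^-1 s3 s2 s4^-1 s3^-1]
Gen 6 (s2): push. Stack: [s2^-1 s3 s2 s4^-1 s3^-1 s2]
Gen 7 (s3^-1): push. Stack: [s2^-1 s3 s2 s4^-1 s3^-1 s2 s3^-1]
Gen 8 (s1): push. Stack: [s2^-1 s3 s2 s4^-1 s3^-1 s2 s3^-1 s1]
Gen 9 (s2): push. Stack: [s2^-1 s3 s2 s4^-1 s3^-1 s2 s3^-1 s1 s2]
Reduced word: s2^-1 s3 s2 s4^-1 s3^-1 s2 s3^-1 s1 s2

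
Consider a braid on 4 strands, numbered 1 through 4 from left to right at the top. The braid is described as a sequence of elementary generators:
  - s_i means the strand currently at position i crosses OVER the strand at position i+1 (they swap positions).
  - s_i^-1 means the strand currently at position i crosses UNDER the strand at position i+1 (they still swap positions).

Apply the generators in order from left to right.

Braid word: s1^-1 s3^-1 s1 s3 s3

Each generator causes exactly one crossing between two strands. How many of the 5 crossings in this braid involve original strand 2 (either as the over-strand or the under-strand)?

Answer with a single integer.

Answer: 2

Derivation:
Gen 1: crossing 1x2. Involves strand 2? yes. Count so far: 1
Gen 2: crossing 3x4. Involves strand 2? no. Count so far: 1
Gen 3: crossing 2x1. Involves strand 2? yes. Count so far: 2
Gen 4: crossing 4x3. Involves strand 2? no. Count so far: 2
Gen 5: crossing 3x4. Involves strand 2? no. Count so far: 2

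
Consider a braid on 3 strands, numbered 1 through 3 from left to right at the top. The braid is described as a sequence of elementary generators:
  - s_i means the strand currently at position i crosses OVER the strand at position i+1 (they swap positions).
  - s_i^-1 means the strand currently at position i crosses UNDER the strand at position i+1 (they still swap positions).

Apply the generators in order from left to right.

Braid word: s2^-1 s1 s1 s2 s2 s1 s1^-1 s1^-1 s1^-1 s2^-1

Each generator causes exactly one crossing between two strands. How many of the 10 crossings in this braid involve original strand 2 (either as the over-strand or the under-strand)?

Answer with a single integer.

Answer: 4

Derivation:
Gen 1: crossing 2x3. Involves strand 2? yes. Count so far: 1
Gen 2: crossing 1x3. Involves strand 2? no. Count so far: 1
Gen 3: crossing 3x1. Involves strand 2? no. Count so far: 1
Gen 4: crossing 3x2. Involves strand 2? yes. Count so far: 2
Gen 5: crossing 2x3. Involves strand 2? yes. Count so far: 3
Gen 6: crossing 1x3. Involves strand 2? no. Count so far: 3
Gen 7: crossing 3x1. Involves strand 2? no. Count so far: 3
Gen 8: crossing 1x3. Involves strand 2? no. Count so far: 3
Gen 9: crossing 3x1. Involves strand 2? no. Count so far: 3
Gen 10: crossing 3x2. Involves strand 2? yes. Count so far: 4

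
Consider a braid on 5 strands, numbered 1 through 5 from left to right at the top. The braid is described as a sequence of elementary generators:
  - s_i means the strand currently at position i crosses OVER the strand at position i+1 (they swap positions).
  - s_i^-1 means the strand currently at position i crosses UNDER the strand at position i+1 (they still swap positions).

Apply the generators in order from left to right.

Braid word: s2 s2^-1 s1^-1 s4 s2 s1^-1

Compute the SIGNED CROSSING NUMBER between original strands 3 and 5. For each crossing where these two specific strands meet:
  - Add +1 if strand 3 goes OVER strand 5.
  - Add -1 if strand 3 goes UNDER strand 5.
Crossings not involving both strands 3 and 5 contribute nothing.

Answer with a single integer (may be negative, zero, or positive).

Answer: 0

Derivation:
Gen 1: crossing 2x3. Both 3&5? no. Sum: 0
Gen 2: crossing 3x2. Both 3&5? no. Sum: 0
Gen 3: crossing 1x2. Both 3&5? no. Sum: 0
Gen 4: crossing 4x5. Both 3&5? no. Sum: 0
Gen 5: crossing 1x3. Both 3&5? no. Sum: 0
Gen 6: crossing 2x3. Both 3&5? no. Sum: 0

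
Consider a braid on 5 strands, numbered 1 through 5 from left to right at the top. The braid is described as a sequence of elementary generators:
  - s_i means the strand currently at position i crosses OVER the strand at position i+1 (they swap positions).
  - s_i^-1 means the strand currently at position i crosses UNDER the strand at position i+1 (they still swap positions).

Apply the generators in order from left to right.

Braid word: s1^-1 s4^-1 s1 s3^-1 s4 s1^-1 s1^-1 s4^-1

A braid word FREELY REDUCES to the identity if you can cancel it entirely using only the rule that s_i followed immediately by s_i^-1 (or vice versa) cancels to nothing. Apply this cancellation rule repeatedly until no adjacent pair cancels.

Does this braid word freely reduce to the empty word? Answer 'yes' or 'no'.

Gen 1 (s1^-1): push. Stack: [s1^-1]
Gen 2 (s4^-1): push. Stack: [s1^-1 s4^-1]
Gen 3 (s1): push. Stack: [s1^-1 s4^-1 s1]
Gen 4 (s3^-1): push. Stack: [s1^-1 s4^-1 s1 s3^-1]
Gen 5 (s4): push. Stack: [s1^-1 s4^-1 s1 s3^-1 s4]
Gen 6 (s1^-1): push. Stack: [s1^-1 s4^-1 s1 s3^-1 s4 s1^-1]
Gen 7 (s1^-1): push. Stack: [s1^-1 s4^-1 s1 s3^-1 s4 s1^-1 s1^-1]
Gen 8 (s4^-1): push. Stack: [s1^-1 s4^-1 s1 s3^-1 s4 s1^-1 s1^-1 s4^-1]
Reduced word: s1^-1 s4^-1 s1 s3^-1 s4 s1^-1 s1^-1 s4^-1

Answer: no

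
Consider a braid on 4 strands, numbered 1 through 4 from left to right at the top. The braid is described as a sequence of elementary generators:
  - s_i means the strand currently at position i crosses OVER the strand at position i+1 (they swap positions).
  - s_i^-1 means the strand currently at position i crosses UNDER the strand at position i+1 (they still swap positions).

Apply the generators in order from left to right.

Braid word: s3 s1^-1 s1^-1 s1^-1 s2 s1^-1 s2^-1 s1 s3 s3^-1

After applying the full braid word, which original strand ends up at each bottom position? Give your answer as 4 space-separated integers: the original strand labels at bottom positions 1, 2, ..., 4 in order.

Gen 1 (s3): strand 3 crosses over strand 4. Perm now: [1 2 4 3]
Gen 2 (s1^-1): strand 1 crosses under strand 2. Perm now: [2 1 4 3]
Gen 3 (s1^-1): strand 2 crosses under strand 1. Perm now: [1 2 4 3]
Gen 4 (s1^-1): strand 1 crosses under strand 2. Perm now: [2 1 4 3]
Gen 5 (s2): strand 1 crosses over strand 4. Perm now: [2 4 1 3]
Gen 6 (s1^-1): strand 2 crosses under strand 4. Perm now: [4 2 1 3]
Gen 7 (s2^-1): strand 2 crosses under strand 1. Perm now: [4 1 2 3]
Gen 8 (s1): strand 4 crosses over strand 1. Perm now: [1 4 2 3]
Gen 9 (s3): strand 2 crosses over strand 3. Perm now: [1 4 3 2]
Gen 10 (s3^-1): strand 3 crosses under strand 2. Perm now: [1 4 2 3]

Answer: 1 4 2 3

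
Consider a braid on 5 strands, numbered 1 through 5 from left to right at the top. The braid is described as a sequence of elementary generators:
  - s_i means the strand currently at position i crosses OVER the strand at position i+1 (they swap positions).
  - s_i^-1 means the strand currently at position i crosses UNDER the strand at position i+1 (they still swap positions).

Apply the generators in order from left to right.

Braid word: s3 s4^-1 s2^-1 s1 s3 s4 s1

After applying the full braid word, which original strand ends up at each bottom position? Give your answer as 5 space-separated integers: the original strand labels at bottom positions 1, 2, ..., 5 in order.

Answer: 1 4 5 3 2

Derivation:
Gen 1 (s3): strand 3 crosses over strand 4. Perm now: [1 2 4 3 5]
Gen 2 (s4^-1): strand 3 crosses under strand 5. Perm now: [1 2 4 5 3]
Gen 3 (s2^-1): strand 2 crosses under strand 4. Perm now: [1 4 2 5 3]
Gen 4 (s1): strand 1 crosses over strand 4. Perm now: [4 1 2 5 3]
Gen 5 (s3): strand 2 crosses over strand 5. Perm now: [4 1 5 2 3]
Gen 6 (s4): strand 2 crosses over strand 3. Perm now: [4 1 5 3 2]
Gen 7 (s1): strand 4 crosses over strand 1. Perm now: [1 4 5 3 2]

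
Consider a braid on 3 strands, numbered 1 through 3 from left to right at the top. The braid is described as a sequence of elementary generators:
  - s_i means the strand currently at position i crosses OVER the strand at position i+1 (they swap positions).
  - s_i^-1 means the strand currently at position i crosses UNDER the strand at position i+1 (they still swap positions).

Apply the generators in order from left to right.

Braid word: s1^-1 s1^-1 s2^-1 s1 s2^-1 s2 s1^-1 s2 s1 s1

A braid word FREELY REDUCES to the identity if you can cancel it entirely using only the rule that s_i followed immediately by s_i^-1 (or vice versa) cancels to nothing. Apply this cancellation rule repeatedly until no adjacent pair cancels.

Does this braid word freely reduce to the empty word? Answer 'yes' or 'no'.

Answer: yes

Derivation:
Gen 1 (s1^-1): push. Stack: [s1^-1]
Gen 2 (s1^-1): push. Stack: [s1^-1 s1^-1]
Gen 3 (s2^-1): push. Stack: [s1^-1 s1^-1 s2^-1]
Gen 4 (s1): push. Stack: [s1^-1 s1^-1 s2^-1 s1]
Gen 5 (s2^-1): push. Stack: [s1^-1 s1^-1 s2^-1 s1 s2^-1]
Gen 6 (s2): cancels prior s2^-1. Stack: [s1^-1 s1^-1 s2^-1 s1]
Gen 7 (s1^-1): cancels prior s1. Stack: [s1^-1 s1^-1 s2^-1]
Gen 8 (s2): cancels prior s2^-1. Stack: [s1^-1 s1^-1]
Gen 9 (s1): cancels prior s1^-1. Stack: [s1^-1]
Gen 10 (s1): cancels prior s1^-1. Stack: []
Reduced word: (empty)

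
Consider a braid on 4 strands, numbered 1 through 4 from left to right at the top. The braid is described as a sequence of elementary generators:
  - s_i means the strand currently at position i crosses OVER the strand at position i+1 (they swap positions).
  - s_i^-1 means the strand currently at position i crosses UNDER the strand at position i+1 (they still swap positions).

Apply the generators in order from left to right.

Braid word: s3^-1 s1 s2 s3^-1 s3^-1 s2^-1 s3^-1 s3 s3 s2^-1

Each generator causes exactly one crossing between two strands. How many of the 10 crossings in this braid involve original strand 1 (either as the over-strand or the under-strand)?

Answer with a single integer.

Gen 1: crossing 3x4. Involves strand 1? no. Count so far: 0
Gen 2: crossing 1x2. Involves strand 1? yes. Count so far: 1
Gen 3: crossing 1x4. Involves strand 1? yes. Count so far: 2
Gen 4: crossing 1x3. Involves strand 1? yes. Count so far: 3
Gen 5: crossing 3x1. Involves strand 1? yes. Count so far: 4
Gen 6: crossing 4x1. Involves strand 1? yes. Count so far: 5
Gen 7: crossing 4x3. Involves strand 1? no. Count so far: 5
Gen 8: crossing 3x4. Involves strand 1? no. Count so far: 5
Gen 9: crossing 4x3. Involves strand 1? no. Count so far: 5
Gen 10: crossing 1x3. Involves strand 1? yes. Count so far: 6

Answer: 6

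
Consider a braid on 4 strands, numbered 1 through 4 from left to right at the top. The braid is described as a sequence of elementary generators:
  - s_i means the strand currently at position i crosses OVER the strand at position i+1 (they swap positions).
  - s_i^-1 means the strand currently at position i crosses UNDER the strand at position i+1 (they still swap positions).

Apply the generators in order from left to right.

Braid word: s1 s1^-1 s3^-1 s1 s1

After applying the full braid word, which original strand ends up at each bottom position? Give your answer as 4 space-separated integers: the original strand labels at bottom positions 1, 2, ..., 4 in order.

Gen 1 (s1): strand 1 crosses over strand 2. Perm now: [2 1 3 4]
Gen 2 (s1^-1): strand 2 crosses under strand 1. Perm now: [1 2 3 4]
Gen 3 (s3^-1): strand 3 crosses under strand 4. Perm now: [1 2 4 3]
Gen 4 (s1): strand 1 crosses over strand 2. Perm now: [2 1 4 3]
Gen 5 (s1): strand 2 crosses over strand 1. Perm now: [1 2 4 3]

Answer: 1 2 4 3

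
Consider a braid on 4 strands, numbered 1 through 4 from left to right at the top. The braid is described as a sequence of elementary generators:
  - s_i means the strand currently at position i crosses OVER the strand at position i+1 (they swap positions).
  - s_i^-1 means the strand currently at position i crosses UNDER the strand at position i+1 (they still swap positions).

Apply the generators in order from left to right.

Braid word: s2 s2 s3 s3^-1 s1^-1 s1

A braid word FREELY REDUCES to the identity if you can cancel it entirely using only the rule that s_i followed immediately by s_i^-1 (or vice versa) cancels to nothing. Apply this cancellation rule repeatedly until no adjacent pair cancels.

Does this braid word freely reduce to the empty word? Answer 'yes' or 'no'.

Answer: no

Derivation:
Gen 1 (s2): push. Stack: [s2]
Gen 2 (s2): push. Stack: [s2 s2]
Gen 3 (s3): push. Stack: [s2 s2 s3]
Gen 4 (s3^-1): cancels prior s3. Stack: [s2 s2]
Gen 5 (s1^-1): push. Stack: [s2 s2 s1^-1]
Gen 6 (s1): cancels prior s1^-1. Stack: [s2 s2]
Reduced word: s2 s2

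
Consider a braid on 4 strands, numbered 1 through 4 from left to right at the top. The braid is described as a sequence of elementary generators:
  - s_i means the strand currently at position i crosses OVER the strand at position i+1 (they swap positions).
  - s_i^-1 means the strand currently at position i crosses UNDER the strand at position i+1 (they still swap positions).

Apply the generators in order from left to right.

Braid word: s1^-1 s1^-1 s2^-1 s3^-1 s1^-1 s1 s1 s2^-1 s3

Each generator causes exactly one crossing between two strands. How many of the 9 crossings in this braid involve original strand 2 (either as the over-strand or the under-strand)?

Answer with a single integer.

Gen 1: crossing 1x2. Involves strand 2? yes. Count so far: 1
Gen 2: crossing 2x1. Involves strand 2? yes. Count so far: 2
Gen 3: crossing 2x3. Involves strand 2? yes. Count so far: 3
Gen 4: crossing 2x4. Involves strand 2? yes. Count so far: 4
Gen 5: crossing 1x3. Involves strand 2? no. Count so far: 4
Gen 6: crossing 3x1. Involves strand 2? no. Count so far: 4
Gen 7: crossing 1x3. Involves strand 2? no. Count so far: 4
Gen 8: crossing 1x4. Involves strand 2? no. Count so far: 4
Gen 9: crossing 1x2. Involves strand 2? yes. Count so far: 5

Answer: 5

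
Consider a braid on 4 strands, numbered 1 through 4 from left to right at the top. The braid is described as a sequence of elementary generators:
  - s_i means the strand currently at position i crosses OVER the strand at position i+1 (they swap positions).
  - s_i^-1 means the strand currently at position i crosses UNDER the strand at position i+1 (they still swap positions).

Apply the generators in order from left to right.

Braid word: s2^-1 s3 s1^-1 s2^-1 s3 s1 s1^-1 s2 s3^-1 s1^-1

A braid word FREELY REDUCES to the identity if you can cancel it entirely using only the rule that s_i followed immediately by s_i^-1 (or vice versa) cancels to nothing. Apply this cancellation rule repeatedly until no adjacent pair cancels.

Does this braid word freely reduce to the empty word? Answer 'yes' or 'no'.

Gen 1 (s2^-1): push. Stack: [s2^-1]
Gen 2 (s3): push. Stack: [s2^-1 s3]
Gen 3 (s1^-1): push. Stack: [s2^-1 s3 s1^-1]
Gen 4 (s2^-1): push. Stack: [s2^-1 s3 s1^-1 s2^-1]
Gen 5 (s3): push. Stack: [s2^-1 s3 s1^-1 s2^-1 s3]
Gen 6 (s1): push. Stack: [s2^-1 s3 s1^-1 s2^-1 s3 s1]
Gen 7 (s1^-1): cancels prior s1. Stack: [s2^-1 s3 s1^-1 s2^-1 s3]
Gen 8 (s2): push. Stack: [s2^-1 s3 s1^-1 s2^-1 s3 s2]
Gen 9 (s3^-1): push. Stack: [s2^-1 s3 s1^-1 s2^-1 s3 s2 s3^-1]
Gen 10 (s1^-1): push. Stack: [s2^-1 s3 s1^-1 s2^-1 s3 s2 s3^-1 s1^-1]
Reduced word: s2^-1 s3 s1^-1 s2^-1 s3 s2 s3^-1 s1^-1

Answer: no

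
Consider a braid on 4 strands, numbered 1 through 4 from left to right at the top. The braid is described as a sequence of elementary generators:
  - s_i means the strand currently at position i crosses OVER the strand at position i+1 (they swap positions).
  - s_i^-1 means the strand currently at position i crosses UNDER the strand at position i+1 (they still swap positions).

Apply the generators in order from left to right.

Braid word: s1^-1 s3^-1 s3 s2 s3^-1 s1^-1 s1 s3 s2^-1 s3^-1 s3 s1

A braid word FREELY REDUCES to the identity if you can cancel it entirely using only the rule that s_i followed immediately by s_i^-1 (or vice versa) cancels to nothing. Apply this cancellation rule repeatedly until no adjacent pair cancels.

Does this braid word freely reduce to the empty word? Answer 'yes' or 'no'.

Gen 1 (s1^-1): push. Stack: [s1^-1]
Gen 2 (s3^-1): push. Stack: [s1^-1 s3^-1]
Gen 3 (s3): cancels prior s3^-1. Stack: [s1^-1]
Gen 4 (s2): push. Stack: [s1^-1 s2]
Gen 5 (s3^-1): push. Stack: [s1^-1 s2 s3^-1]
Gen 6 (s1^-1): push. Stack: [s1^-1 s2 s3^-1 s1^-1]
Gen 7 (s1): cancels prior s1^-1. Stack: [s1^-1 s2 s3^-1]
Gen 8 (s3): cancels prior s3^-1. Stack: [s1^-1 s2]
Gen 9 (s2^-1): cancels prior s2. Stack: [s1^-1]
Gen 10 (s3^-1): push. Stack: [s1^-1 s3^-1]
Gen 11 (s3): cancels prior s3^-1. Stack: [s1^-1]
Gen 12 (s1): cancels prior s1^-1. Stack: []
Reduced word: (empty)

Answer: yes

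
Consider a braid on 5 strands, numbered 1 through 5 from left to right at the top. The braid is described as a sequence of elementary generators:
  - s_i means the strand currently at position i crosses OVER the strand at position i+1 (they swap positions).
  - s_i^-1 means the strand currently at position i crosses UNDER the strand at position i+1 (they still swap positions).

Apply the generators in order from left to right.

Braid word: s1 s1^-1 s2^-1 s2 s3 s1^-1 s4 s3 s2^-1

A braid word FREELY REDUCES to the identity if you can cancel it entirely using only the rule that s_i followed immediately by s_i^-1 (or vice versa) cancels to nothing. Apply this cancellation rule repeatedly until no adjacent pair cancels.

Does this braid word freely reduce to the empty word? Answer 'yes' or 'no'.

Answer: no

Derivation:
Gen 1 (s1): push. Stack: [s1]
Gen 2 (s1^-1): cancels prior s1. Stack: []
Gen 3 (s2^-1): push. Stack: [s2^-1]
Gen 4 (s2): cancels prior s2^-1. Stack: []
Gen 5 (s3): push. Stack: [s3]
Gen 6 (s1^-1): push. Stack: [s3 s1^-1]
Gen 7 (s4): push. Stack: [s3 s1^-1 s4]
Gen 8 (s3): push. Stack: [s3 s1^-1 s4 s3]
Gen 9 (s2^-1): push. Stack: [s3 s1^-1 s4 s3 s2^-1]
Reduced word: s3 s1^-1 s4 s3 s2^-1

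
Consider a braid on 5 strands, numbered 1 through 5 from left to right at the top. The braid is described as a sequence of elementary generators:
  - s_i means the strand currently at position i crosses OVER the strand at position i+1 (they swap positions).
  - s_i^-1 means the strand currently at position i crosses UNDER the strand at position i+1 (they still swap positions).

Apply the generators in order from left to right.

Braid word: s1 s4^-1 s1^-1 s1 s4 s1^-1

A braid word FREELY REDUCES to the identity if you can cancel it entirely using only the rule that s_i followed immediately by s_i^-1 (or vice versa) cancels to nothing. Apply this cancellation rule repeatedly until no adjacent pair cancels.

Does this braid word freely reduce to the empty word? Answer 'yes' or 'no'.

Answer: yes

Derivation:
Gen 1 (s1): push. Stack: [s1]
Gen 2 (s4^-1): push. Stack: [s1 s4^-1]
Gen 3 (s1^-1): push. Stack: [s1 s4^-1 s1^-1]
Gen 4 (s1): cancels prior s1^-1. Stack: [s1 s4^-1]
Gen 5 (s4): cancels prior s4^-1. Stack: [s1]
Gen 6 (s1^-1): cancels prior s1. Stack: []
Reduced word: (empty)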